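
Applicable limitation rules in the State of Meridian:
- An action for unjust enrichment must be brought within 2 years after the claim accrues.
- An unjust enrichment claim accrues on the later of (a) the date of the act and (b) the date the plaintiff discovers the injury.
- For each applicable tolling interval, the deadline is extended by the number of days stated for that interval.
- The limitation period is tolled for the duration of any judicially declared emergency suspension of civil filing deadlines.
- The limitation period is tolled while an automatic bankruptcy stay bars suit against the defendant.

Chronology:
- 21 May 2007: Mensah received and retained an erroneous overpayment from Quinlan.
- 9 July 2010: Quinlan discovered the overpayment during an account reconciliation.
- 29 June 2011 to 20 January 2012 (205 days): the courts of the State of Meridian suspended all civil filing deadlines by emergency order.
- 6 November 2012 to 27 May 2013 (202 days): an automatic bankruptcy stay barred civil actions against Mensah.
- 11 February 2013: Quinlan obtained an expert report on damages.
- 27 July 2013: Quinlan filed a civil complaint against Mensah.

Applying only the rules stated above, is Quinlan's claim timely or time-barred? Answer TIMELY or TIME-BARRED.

Because discovery on 9 July 2010 post-dates the 21 May 2007 act, accrual under the later-of rule falls on 9 July 2010.
The untolled deadline — 2 years after 9 July 2010 — is 9 July 2012.
The emergency suspension of filing deadlines from 29 June 2011 to 20 January 2012 tolled the period for 205 days, extending the deadline to 30 January 2013.
The period was tolled for 202 days by the automatic bankruptcy stay (6 November 2012 to 27 May 2013), pushing the deadline to 20 August 2013.
None of the other events listed affects the running of the period under the stated rules.
Quinlan filed on 27 July 2013, before the 20 August 2013 deadline, so the action is timely.

TIMELY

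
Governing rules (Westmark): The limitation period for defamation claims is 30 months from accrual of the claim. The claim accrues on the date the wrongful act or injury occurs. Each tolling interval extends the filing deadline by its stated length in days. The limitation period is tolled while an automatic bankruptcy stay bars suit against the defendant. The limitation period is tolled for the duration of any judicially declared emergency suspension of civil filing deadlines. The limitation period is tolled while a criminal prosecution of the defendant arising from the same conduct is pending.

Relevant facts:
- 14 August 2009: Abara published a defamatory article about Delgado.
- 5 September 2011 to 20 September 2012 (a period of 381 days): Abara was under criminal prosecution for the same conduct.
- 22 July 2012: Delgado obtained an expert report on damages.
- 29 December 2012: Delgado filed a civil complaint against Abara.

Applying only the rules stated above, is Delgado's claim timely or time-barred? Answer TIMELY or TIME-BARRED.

TIMELY

The claim accrued on 14 August 2009, when the wrongful act occurred.
30 months from 14 August 2009 is 14 February 2012.
The pending criminal prosecution from 5 September 2011 to 20 September 2012 tolled the period for 381 days, extending the deadline to 1 March 2013.
None of the other events listed affects the running of the period under the stated rules.
Filing on 29 December 2012 beat the 1 March 2013 deadline — the action is timely.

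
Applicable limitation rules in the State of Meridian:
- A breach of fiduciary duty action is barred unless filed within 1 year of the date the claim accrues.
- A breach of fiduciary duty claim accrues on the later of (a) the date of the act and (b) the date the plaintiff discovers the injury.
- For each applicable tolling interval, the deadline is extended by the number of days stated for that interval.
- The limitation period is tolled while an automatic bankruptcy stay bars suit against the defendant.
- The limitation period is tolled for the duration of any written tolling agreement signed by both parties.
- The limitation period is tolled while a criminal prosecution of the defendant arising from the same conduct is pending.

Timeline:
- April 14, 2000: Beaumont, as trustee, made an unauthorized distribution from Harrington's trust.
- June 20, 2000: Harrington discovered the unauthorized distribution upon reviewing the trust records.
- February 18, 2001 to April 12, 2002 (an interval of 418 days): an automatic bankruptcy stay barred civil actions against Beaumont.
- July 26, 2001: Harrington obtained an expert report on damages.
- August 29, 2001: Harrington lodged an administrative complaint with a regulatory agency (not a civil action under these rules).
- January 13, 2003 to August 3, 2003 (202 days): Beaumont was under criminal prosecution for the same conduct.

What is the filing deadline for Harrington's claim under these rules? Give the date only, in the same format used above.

Taking the later of the act (April 14, 2000) and discovery (June 20, 2000), the claim accrued on June 20, 2000.
1 year from June 20, 2000 is June 20, 2001.
The automatic bankruptcy stay from February 18, 2001 to April 12, 2002 tolled the period for 418 days, extending the deadline to August 12, 2002.
The pending criminal prosecution starting January 13, 2003 came too late — the period had run on August 12, 2002 — and so does not extend the deadline.
None of the other events listed affects the running of the period under the stated rules.

August 12, 2002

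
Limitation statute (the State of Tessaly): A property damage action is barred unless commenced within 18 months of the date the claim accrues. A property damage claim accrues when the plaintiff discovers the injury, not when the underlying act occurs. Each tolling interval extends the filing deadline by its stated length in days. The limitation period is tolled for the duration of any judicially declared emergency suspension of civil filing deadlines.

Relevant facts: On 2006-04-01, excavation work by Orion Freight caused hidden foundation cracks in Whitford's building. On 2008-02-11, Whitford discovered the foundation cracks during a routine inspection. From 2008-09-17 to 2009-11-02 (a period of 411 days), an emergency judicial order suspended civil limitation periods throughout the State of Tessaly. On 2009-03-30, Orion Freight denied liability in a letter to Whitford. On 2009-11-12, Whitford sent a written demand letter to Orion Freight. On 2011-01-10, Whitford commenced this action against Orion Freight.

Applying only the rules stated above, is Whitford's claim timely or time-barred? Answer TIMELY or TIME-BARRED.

TIME-BARRED

Accrual is tied to discovery, so the period began on 2008-02-11 rather than on 2006-04-01 when the act occurred.
18 months from 2008-02-11 is 2009-08-11.
The emergency suspension of filing deadlines from 2008-09-17 to 2009-11-02 tolled the period for 411 days, extending the deadline to 2010-09-26.
Nothing else in the chronology tolls or restarts the period.
Whitford filed on 2011-01-10, after the 2010-09-26 deadline, so the action is time-barred.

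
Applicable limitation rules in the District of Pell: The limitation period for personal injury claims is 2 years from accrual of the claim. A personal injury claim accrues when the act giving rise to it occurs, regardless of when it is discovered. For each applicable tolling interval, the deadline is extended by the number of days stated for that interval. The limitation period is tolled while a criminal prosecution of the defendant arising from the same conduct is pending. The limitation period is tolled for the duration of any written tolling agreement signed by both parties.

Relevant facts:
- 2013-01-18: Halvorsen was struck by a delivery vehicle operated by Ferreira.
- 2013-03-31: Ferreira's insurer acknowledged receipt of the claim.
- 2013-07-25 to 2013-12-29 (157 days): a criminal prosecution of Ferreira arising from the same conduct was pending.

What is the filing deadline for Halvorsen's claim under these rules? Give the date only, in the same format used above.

The limitation period began to run on 2013-01-18.
The untolled deadline — 2 years after 2013-01-18 — is 2015-01-18.
The pending criminal prosecution from 2013-07-25 to 2013-12-29 tolled the period for 157 days, extending the deadline to 2015-06-24.
The other events in the timeline have no effect on the limitation period under the stated rules.

2015-06-24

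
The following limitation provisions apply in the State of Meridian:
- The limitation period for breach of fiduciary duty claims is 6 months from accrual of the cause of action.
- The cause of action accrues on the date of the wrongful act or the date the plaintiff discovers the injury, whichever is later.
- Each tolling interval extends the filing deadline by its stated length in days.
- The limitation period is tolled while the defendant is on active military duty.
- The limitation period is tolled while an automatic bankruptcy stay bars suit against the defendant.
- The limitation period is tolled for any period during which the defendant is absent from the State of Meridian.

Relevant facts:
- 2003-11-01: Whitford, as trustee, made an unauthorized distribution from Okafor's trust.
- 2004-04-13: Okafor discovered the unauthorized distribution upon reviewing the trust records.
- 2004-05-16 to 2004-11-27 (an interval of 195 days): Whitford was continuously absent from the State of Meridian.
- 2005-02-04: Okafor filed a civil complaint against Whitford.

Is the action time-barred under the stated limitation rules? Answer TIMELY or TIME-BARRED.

TIMELY

Taking the later of the act (2003-11-01) and discovery (2004-04-13), the claim accrued on 2004-04-13.
The untolled deadline — 6 months after 2004-04-13 — is 2004-10-13.
Because the defendant's absence from the jurisdiction ran from 2004-05-16 to 2004-11-27, the deadline is extended by 195 days to 2005-04-26.
Okafor filed on 2005-02-04, before the 2005-04-26 deadline, so the action is timely.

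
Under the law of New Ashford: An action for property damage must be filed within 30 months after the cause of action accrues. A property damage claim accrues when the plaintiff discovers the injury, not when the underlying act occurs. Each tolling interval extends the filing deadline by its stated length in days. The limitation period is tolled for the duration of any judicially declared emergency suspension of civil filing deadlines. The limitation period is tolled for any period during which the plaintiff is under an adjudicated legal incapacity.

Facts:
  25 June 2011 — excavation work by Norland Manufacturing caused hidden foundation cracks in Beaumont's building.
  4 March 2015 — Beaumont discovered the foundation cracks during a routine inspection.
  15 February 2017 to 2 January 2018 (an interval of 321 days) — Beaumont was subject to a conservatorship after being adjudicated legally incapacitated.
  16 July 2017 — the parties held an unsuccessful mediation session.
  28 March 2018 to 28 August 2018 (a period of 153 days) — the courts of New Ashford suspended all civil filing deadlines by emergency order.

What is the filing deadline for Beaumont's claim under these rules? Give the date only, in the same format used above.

Under the discovery rule, the claim accrued on 4 March 2015, when Beaumont discovered the injury — not on the 25 June 2011 date of the underlying act.
The untolled deadline — 30 months after 4 March 2015 — is 4 September 2017.
The period was tolled for 321 days by the plaintiff's legal incapacity (15 February 2017 to 2 January 2018), pushing the deadline to 22 July 2018.
Because the emergency suspension of filing deadlines ran from 28 March 2018 to 28 August 2018, the deadline is extended by 153 days to 22 December 2018.
None of the other events listed affects the running of the period under the stated rules.

22 December 2018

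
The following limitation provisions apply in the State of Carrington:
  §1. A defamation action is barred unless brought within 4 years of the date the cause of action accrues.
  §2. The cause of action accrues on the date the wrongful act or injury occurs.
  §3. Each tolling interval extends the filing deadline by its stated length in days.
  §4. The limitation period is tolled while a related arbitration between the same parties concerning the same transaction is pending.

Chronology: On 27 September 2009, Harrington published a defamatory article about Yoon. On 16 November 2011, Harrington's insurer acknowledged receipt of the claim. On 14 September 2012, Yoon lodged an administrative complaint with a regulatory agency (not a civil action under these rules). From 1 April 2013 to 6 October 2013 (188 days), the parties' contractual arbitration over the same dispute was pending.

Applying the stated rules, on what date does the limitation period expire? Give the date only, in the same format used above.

3 April 2014

The cause of action accrued on 27 September 2009, the date of the act.
The untolled deadline — 4 years after 27 September 2009 — is 27 September 2013.
The period was tolled for 188 days by the pending related arbitration (1 April 2013 to 6 October 2013), pushing the deadline to 3 April 2014.
Nothing else in the chronology tolls or restarts the period.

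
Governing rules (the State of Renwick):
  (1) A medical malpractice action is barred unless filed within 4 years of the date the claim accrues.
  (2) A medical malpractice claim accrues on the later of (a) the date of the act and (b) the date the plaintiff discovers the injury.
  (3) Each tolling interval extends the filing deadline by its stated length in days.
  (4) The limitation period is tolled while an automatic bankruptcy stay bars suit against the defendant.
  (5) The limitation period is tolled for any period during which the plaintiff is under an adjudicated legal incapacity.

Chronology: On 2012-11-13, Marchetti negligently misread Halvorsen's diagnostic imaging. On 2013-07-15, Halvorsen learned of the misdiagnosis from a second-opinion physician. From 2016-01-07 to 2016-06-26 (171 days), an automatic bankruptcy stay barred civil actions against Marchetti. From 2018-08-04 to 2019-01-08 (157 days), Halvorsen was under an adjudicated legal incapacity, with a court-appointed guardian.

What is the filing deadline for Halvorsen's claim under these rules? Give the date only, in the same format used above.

Because discovery on 2013-07-15 post-dates the 2012-11-13 act, accrual under the later-of rule falls on 2013-07-15.
Adding the 4 years base period to 2013-07-15 gives a deadline of 2017-07-15, before any tolling.
The period was tolled for 171 days by the automatic bankruptcy stay (2016-01-07 to 2016-06-26), pushing the deadline to 2018-01-02.
The plaintiff's legal incapacity starting 2018-08-04 came too late — the period had run on 2018-01-02 — and so does not extend the deadline.

2018-01-02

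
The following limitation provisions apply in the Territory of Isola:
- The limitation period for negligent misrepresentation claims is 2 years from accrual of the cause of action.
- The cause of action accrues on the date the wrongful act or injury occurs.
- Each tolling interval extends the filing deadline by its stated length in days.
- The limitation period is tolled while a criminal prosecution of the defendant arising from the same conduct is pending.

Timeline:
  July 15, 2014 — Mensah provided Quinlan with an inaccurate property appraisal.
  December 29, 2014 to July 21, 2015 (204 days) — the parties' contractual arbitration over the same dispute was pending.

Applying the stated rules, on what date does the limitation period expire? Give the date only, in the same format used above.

The limitation period began to run on July 15, 2014.
Adding the 2 years base period to July 15, 2014 gives a deadline of July 15, 2016, before any tolling.
Although a pending arbitration ran from December 29, 2014 to July 21, 2015, the stated rules do not make that a tolling event, so it is disregarded.

July 15, 2016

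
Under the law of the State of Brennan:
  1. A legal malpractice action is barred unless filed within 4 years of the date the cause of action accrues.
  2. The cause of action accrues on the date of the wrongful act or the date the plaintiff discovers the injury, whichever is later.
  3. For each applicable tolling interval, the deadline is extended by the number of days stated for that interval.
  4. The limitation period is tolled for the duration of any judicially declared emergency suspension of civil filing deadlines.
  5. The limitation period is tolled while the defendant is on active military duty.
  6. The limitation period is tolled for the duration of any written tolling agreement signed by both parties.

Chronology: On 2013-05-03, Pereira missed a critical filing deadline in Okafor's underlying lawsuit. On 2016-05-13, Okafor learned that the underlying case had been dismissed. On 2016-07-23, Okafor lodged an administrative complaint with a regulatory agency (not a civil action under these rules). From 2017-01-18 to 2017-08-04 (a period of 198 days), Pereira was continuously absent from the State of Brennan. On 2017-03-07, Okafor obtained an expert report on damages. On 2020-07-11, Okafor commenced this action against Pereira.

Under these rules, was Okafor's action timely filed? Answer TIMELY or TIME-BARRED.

TIME-BARRED

Because discovery on 2016-05-13 post-dates the 2013-05-03 act, accrual under the later-of rule falls on 2016-05-13.
Adding the 4 years base period to 2016-05-13 gives a deadline of 2020-05-13, before any tolling.
No stated provision tolls the period for the defendant's absence, so the interval from 2017-01-18 to 2017-08-04 has no effect on the deadline.
Nothing else in the chronology tolls or restarts the period.
Filing on 2020-07-11 missed the 2020-05-13 deadline — the action is time-barred.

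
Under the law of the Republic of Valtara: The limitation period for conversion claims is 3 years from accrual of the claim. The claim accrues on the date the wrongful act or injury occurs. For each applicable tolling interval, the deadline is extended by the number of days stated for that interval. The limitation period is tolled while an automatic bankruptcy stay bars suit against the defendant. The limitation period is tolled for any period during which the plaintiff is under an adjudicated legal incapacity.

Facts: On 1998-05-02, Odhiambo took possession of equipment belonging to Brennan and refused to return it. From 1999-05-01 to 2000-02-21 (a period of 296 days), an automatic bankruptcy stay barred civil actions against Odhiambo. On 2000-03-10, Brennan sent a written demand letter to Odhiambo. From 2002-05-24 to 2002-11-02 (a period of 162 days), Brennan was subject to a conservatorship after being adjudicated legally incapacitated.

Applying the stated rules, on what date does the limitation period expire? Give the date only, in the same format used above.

The limitation period began to run on 1998-05-02.
Adding the 3 years base period to 1998-05-02 gives a deadline of 2001-05-02, before any tolling.
Because the automatic bankruptcy stay ran from 1999-05-01 to 2000-02-21, the deadline is extended by 296 days to 2002-02-22.
The plaintiff's legal incapacity starting 2002-05-24 came too late — the period had run on 2002-02-22 — and so does not extend the deadline.
The other events in the timeline have no effect on the limitation period under the stated rules.

2002-02-22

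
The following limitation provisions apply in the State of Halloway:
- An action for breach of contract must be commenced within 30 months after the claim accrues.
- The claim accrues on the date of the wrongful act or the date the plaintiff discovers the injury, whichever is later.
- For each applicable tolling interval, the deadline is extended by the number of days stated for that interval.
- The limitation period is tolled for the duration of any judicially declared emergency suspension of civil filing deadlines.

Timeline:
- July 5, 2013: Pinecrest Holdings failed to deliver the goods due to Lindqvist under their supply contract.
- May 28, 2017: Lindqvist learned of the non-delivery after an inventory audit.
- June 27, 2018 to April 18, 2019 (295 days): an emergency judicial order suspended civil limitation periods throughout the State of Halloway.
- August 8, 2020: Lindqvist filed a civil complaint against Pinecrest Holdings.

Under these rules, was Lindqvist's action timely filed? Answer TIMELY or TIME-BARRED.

TIMELY

The claim accrued on May 28, 2017 — the later of the July 5, 2013 act and the May 28, 2017 discovery.
Adding the 30 months base period to May 28, 2017 gives a deadline of November 28, 2019, before any tolling.
The emergency suspension of filing deadlines from June 27, 2018 to April 18, 2019 tolled the period for 295 days, extending the deadline to September 18, 2020.
Lindqvist filed on August 8, 2020, before the September 18, 2020 deadline, so the action is timely.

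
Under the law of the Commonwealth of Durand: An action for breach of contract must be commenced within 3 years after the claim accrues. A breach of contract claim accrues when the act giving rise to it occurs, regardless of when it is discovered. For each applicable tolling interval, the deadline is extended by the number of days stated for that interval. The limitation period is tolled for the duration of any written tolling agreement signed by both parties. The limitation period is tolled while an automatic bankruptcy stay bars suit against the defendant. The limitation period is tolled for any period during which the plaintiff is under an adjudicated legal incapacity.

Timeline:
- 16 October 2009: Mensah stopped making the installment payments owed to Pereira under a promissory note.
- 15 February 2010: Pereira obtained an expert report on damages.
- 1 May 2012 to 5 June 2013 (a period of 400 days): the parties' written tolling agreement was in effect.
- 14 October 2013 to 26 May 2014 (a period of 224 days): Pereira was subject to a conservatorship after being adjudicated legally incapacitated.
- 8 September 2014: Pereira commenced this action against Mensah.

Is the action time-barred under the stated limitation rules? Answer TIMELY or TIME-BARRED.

TIME-BARRED

The claim accrued on 16 October 2009, when the wrongful act occurred.
Adding the 3 years base period to 16 October 2009 gives a deadline of 16 October 2012, before any tolling.
The period was tolled for 400 days by the written tolling agreement (1 May 2012 to 5 June 2013), pushing the deadline to 20 November 2013.
Because the plaintiff's legal incapacity ran from 14 October 2013 to 26 May 2014, the deadline is extended by 224 days to 2 July 2014.
The other events in the timeline have no effect on the limitation period under the stated rules.
The 8 September 2014 filing falls after the 2 July 2014 deadline; the claim is time-barred.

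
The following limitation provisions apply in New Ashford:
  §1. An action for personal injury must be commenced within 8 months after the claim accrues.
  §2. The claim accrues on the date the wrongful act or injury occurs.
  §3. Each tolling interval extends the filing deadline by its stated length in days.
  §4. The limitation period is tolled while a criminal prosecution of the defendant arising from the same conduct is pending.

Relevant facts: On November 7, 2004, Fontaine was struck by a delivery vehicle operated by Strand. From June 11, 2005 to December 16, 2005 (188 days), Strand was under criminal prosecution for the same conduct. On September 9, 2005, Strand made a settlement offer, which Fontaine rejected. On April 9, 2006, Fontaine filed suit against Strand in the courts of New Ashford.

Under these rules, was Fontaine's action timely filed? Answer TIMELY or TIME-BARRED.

TIME-BARRED

The limitation period began to run on November 7, 2004.
8 months from November 7, 2004 is July 7, 2005.
The period was tolled for 188 days by the pending criminal prosecution (June 11, 2005 to December 16, 2005), pushing the deadline to January 11, 2006.
None of the other events listed affects the running of the period under the stated rules.
Filing on April 9, 2006 missed the January 11, 2006 deadline — the action is time-barred.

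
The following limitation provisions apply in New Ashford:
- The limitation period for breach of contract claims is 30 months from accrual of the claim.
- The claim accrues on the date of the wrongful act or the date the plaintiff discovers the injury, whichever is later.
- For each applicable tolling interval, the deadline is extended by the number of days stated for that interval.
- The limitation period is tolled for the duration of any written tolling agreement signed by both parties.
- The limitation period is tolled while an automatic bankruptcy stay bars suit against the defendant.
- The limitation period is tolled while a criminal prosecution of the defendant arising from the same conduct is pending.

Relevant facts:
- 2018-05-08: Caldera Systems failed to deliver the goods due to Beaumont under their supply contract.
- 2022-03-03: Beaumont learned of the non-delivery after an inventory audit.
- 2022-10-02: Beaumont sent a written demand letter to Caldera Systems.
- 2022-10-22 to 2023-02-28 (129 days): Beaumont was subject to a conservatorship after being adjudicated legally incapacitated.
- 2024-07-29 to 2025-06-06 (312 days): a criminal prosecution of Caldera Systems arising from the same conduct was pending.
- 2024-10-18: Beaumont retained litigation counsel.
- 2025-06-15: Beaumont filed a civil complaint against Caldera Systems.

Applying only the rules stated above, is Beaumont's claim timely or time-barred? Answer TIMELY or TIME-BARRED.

Taking the later of the act (2018-05-08) and discovery (2022-03-03), the claim accrued on 2022-03-03.
30 months from 2022-03-03 is 2024-09-03.
The period was tolled for 312 days by the pending criminal prosecution (2024-07-29 to 2025-06-06), pushing the deadline to 2025-07-12.
No stated provision tolls the period for the plaintiff's incapacity, so the interval from 2022-10-22 to 2023-02-28 has no effect on the deadline.
The other events in the timeline have no effect on the limitation period under the stated rules.
Beaumont filed on 2025-06-15, before the 2025-07-12 deadline, so the action is timely.

TIMELY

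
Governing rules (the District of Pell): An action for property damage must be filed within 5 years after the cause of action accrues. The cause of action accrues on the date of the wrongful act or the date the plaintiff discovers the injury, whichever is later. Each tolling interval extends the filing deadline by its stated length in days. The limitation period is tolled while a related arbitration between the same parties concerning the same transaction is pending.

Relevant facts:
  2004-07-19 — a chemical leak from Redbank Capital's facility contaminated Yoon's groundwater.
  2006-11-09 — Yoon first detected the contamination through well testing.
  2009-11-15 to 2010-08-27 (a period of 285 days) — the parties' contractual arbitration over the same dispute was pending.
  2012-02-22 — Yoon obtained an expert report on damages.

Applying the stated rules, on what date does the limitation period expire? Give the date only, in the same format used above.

2012-08-20

Taking the later of the act (2004-07-19) and discovery (2006-11-09), the claim accrued on 2006-11-09.
Adding the 5 years base period to 2006-11-09 gives a deadline of 2011-11-09, before any tolling.
Because the pending related arbitration ran from 2009-11-15 to 2010-08-27, the deadline is extended by 285 days to 2012-08-20.
None of the other events listed affects the running of the period under the stated rules.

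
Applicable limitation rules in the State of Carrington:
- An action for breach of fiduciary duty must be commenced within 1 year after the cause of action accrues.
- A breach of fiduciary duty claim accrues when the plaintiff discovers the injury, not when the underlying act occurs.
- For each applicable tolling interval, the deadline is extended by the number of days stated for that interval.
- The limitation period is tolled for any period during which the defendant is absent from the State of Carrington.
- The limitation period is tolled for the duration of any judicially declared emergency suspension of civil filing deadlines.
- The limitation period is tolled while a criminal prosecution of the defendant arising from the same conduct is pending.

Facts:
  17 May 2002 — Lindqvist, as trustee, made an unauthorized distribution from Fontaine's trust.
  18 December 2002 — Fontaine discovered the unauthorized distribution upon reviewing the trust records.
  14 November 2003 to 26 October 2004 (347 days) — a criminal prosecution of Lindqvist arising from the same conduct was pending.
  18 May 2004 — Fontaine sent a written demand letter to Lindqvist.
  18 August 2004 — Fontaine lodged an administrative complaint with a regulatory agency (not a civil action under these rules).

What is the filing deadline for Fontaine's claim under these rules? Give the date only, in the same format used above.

29 November 2004

The claim did not accrue until Fontaine discovered the injury on 18 December 2002; the 17 May 2002 act date does not start the clock under the stated rule.
Adding the 1 year base period to 18 December 2002 gives a deadline of 18 December 2003, before any tolling.
Because the pending criminal prosecution ran from 14 November 2003 to 26 October 2004, the deadline is extended by 347 days to 29 November 2004.
Nothing else in the chronology tolls or restarts the period.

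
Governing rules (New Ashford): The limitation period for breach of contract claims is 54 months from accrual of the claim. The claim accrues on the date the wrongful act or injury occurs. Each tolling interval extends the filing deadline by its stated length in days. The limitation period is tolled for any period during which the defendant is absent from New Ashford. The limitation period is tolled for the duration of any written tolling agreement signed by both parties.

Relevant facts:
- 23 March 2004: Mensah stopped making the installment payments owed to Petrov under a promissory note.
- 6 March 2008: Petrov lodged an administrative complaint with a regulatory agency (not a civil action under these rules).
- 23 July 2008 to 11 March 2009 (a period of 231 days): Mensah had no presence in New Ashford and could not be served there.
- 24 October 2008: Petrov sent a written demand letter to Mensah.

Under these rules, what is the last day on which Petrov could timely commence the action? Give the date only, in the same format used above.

The claim accrued on 23 March 2004, the date of the act.
The untolled deadline — 54 months after 23 March 2004 — is 23 September 2008.
The period was tolled for 231 days by the defendant's absence from the jurisdiction (23 July 2008 to 11 March 2009), pushing the deadline to 12 May 2009.
The other events in the timeline have no effect on the limitation period under the stated rules.

12 May 2009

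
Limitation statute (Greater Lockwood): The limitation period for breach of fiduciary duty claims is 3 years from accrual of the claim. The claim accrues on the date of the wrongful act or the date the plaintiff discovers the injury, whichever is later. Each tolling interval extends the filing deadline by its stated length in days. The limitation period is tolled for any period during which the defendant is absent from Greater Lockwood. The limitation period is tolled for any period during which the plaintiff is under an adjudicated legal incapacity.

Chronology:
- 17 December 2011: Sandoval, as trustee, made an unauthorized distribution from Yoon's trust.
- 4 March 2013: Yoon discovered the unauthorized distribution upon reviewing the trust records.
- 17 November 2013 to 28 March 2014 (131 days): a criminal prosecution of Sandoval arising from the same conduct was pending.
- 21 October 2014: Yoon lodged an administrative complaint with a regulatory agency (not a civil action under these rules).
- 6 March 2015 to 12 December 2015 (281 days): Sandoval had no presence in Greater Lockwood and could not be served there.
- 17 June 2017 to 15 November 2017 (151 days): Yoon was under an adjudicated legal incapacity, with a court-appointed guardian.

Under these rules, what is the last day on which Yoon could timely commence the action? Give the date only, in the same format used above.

10 December 2016

Because discovery on 4 March 2013 post-dates the 17 December 2011 act, accrual under the later-of rule falls on 4 March 2013.
Adding the 3 years base period to 4 March 2013 gives a deadline of 4 March 2016, before any tolling.
The period was tolled for 281 days by the defendant's absence from the jurisdiction (6 March 2015 to 12 December 2015), pushing the deadline to 10 December 2016.
The plaintiff's legal incapacity starting 17 June 2017 came too late — the period had run on 10 December 2016 — and so does not extend the deadline.
Although a criminal prosecution ran from 17 November 2013 to 28 March 2014, the stated rules do not make that a tolling event, so it is disregarded.
The other events in the timeline have no effect on the limitation period under the stated rules.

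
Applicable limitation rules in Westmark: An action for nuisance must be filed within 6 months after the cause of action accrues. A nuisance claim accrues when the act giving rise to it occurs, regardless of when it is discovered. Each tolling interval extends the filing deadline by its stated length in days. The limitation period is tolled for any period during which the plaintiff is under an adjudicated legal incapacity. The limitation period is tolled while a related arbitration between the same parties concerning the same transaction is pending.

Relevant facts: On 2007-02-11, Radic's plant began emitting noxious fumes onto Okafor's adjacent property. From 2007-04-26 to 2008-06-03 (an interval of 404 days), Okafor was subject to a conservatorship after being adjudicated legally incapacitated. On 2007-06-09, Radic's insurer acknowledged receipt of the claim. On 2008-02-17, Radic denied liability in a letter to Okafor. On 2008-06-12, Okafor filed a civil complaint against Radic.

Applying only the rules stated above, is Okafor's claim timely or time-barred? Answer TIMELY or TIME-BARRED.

The limitation period began to run on 2007-02-11.
6 months from 2007-02-11 is 2007-08-11.
Because the plaintiff's legal incapacity ran from 2007-04-26 to 2008-06-03, the deadline is extended by 404 days to 2008-09-18.
None of the other events listed affects the running of the period under the stated rules.
Filing on 2008-06-12 beat the 2008-09-18 deadline — the action is timely.

TIMELY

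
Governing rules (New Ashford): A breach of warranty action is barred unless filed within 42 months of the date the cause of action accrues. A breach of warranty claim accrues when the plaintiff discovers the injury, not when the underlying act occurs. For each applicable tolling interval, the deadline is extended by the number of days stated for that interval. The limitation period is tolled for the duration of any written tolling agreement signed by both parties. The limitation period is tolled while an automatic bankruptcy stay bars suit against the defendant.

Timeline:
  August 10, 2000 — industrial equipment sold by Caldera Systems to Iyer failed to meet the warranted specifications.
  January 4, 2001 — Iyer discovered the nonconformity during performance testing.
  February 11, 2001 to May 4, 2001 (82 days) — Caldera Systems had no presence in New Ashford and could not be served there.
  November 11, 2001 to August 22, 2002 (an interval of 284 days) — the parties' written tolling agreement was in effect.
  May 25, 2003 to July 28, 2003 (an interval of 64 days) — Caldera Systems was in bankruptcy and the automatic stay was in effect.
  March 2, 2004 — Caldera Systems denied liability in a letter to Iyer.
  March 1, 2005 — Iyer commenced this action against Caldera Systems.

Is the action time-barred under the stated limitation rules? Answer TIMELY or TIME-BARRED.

TIMELY

Under the discovery rule, the claim accrued on January 4, 2001, when Iyer discovered the injury — not on the August 10, 2000 date of the underlying act.
Adding the 42 months base period to January 4, 2001 gives a deadline of July 4, 2004, before any tolling.
The written tolling agreement from November 11, 2001 to August 22, 2002 tolled the period for 284 days, extending the deadline to April 14, 2005.
The automatic bankruptcy stay from May 25, 2003 to July 28, 2003 tolled the period for 64 days, extending the deadline to June 17, 2005.
No stated provision tolls the period for the defendant's absence, so the interval from February 11, 2001 to May 4, 2001 has no effect on the deadline.
The other events in the timeline have no effect on the limitation period under the stated rules.
Filing on March 1, 2005 beat the June 17, 2005 deadline — the action is timely.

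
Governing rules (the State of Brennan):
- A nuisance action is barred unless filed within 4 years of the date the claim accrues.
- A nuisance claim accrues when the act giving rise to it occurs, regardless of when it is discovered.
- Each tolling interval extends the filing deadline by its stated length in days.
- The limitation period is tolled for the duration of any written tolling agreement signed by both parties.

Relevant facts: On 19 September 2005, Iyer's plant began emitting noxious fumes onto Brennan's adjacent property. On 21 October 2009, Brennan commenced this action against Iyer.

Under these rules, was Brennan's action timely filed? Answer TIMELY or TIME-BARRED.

The claim accrued on 19 September 2005, the date of the act.
The untolled deadline — 4 years after 19 September 2005 — is 19 September 2009.
The 21 October 2009 filing falls after the 19 September 2009 deadline; the claim is time-barred.

TIME-BARRED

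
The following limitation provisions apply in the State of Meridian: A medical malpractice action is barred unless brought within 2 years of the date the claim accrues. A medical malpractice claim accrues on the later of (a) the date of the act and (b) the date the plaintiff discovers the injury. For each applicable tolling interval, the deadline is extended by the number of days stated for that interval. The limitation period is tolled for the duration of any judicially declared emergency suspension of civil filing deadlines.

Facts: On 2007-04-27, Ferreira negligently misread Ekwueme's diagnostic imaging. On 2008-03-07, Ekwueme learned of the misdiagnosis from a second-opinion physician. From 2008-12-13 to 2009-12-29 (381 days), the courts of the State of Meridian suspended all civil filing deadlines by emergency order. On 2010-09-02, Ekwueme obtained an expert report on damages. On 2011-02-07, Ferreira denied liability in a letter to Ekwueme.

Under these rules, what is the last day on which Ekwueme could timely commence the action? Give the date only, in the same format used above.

2011-03-23

The claim accrued on 2008-03-07 — the later of the 2007-04-27 act and the 2008-03-07 discovery.
Adding the 2 years base period to 2008-03-07 gives a deadline of 2010-03-07, before any tolling.
Because the emergency suspension of filing deadlines ran from 2008-12-13 to 2009-12-29, the deadline is extended by 381 days to 2011-03-23.
Nothing else in the chronology tolls or restarts the period.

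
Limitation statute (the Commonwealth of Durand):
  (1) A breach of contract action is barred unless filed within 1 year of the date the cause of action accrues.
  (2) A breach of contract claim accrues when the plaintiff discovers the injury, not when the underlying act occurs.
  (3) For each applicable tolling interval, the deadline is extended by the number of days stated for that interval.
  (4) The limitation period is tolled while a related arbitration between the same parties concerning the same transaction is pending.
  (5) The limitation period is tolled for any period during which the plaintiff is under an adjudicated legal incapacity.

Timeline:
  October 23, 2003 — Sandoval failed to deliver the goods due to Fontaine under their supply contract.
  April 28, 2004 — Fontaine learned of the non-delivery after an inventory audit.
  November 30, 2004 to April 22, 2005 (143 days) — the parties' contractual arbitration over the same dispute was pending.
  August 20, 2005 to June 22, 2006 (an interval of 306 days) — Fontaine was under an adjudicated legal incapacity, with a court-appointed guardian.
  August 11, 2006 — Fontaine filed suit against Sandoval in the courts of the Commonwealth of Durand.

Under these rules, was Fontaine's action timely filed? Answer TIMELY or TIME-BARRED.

TIME-BARRED

Accrual is tied to discovery, so the period began on April 28, 2004 rather than on October 23, 2003 when the act occurred.
Adding the 1 year base period to April 28, 2004 gives a deadline of April 28, 2005, before any tolling.
The period was tolled for 143 days by the pending related arbitration (November 30, 2004 to April 22, 2005), pushing the deadline to September 18, 2005.
Because the plaintiff's legal incapacity ran from August 20, 2005 to June 22, 2006, the deadline is extended by 306 days to July 21, 2006.
The August 11, 2006 filing falls after the July 21, 2006 deadline; the claim is time-barred.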